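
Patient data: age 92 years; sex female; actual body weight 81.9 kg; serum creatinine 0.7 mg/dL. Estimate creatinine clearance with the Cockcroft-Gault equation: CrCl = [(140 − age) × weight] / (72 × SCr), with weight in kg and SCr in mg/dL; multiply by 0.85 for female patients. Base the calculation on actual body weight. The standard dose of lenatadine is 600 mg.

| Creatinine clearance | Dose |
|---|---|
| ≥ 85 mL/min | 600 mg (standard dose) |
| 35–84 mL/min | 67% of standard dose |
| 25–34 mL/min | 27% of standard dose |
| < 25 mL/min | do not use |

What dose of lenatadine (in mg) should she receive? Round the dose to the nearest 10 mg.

400 mg

CrCl = (140 − 92) × 81.9 / (72 × 0.7) × 0.85 = 3931.2 / 50.40 × 0.85 ≈ 66.3 mL/min
CrCl ≈ 66 mL/min → bracket 35–84 mL/min.
67% of 600 mg = 402 mg → 400 mg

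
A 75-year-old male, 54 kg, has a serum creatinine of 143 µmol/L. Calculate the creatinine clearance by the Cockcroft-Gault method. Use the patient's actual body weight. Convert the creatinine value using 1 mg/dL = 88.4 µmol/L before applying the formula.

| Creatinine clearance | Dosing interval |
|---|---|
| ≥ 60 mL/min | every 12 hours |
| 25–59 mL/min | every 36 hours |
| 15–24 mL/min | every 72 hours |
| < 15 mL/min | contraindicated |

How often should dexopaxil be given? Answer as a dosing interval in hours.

every 36 hours

SCr = 143 / 88.4 = 1.618 mg/dL
CrCl = (140 − 75) × 54 / (72 × 1.618) = 3510.0 / 116.50 ≈ 30.1 mL/min
CrCl ≈ 30 mL/min → bracket 25–59 mL/min → every 36 hours.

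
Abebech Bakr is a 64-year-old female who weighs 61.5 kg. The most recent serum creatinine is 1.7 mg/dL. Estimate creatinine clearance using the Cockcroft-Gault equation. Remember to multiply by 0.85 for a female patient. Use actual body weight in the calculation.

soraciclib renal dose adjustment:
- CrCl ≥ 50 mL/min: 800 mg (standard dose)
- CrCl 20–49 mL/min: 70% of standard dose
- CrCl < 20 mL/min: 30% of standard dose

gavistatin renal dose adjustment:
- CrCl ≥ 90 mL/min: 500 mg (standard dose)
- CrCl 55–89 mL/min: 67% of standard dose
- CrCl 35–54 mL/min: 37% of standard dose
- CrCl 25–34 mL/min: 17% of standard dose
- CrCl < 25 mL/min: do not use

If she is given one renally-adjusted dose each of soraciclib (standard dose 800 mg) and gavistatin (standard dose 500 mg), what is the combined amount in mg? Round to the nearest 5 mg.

CrCl = (140 − 64) × 61.5 / (72 × 1.7) × 0.85 = 4674.0 / 122.40 × 0.85 ≈ 32.5 mL/min
CrCl ≈ 32 mL/min.
soraciclib: 20–49 mL/min → 70% of 800 mg = 560 mg.
gavistatin: 25–34 mL/min → 17% of 500 mg = 85 mg.
Total = 560 + 85 = 645 mg.

645 mg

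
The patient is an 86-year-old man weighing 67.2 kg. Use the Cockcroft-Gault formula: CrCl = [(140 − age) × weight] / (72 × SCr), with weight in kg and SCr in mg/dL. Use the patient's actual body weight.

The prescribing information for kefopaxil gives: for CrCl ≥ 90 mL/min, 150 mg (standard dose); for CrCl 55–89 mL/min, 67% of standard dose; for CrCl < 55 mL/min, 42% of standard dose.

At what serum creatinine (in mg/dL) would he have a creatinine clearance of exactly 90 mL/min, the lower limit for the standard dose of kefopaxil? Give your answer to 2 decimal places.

Standard dose requires CrCl ≥ 90 mL/min.
Set (140 − 86) × 67.2 / (72 × SCr) = 90
SCr = (140 − 86) × 67.2 / (72 × 90) = 0.560 mg/dL

0.56 mg/dL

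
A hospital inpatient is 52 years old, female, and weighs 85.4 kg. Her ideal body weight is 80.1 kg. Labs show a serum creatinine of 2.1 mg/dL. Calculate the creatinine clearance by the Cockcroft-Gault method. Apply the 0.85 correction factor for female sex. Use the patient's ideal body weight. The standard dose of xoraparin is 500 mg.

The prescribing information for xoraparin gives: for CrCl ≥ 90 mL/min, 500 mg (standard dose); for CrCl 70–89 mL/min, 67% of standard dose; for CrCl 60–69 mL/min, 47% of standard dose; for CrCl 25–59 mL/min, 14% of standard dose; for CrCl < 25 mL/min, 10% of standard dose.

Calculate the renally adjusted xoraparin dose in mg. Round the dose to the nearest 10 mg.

70 mg

CrCl = (140 − 52) × 80.1 / (72 × 2.1) × 0.85 = 7048.8 / 151.20 × 0.85 ≈ 39.6 mL/min
CrCl ≈ 40 mL/min → bracket 25–59 mL/min.
14% of 500 mg = 70 mg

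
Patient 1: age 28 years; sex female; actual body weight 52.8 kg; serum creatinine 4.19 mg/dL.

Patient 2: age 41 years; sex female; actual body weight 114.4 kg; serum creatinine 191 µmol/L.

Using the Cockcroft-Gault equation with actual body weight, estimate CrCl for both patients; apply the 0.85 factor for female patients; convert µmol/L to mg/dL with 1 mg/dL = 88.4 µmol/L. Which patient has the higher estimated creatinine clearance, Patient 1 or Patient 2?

Patient 2

Patient 1: CrCl = (140 − 28) × 52.8 / (72 × 4.19) × 0.85 = 5913.6 / 301.68 × 0.85 ≈ 16.7 mL/min
Patient 2: SCr = 191 / 88.4 = 2.161 mg/dL
Patient 2: CrCl = (140 − 41) × 114.4 / (72 × 2.161) × 0.85 = 11325.6 / 155.59 × 0.85 ≈ 61.9 mL/min
16.7 vs 61.9 mL/min → Patient 2 is higher.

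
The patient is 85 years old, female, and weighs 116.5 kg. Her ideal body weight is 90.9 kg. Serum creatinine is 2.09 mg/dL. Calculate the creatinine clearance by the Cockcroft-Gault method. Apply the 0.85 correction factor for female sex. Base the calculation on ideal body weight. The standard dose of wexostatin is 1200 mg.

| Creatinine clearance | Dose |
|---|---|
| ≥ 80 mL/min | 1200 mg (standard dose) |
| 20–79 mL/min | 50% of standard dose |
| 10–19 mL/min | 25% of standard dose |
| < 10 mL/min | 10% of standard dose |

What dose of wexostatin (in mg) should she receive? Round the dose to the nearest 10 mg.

600 mg

CrCl = (140 − 85) × 90.9 / (72 × 2.09) × 0.85 = 4999.5 / 150.48 × 0.85 ≈ 28.2 mL/min
CrCl ≈ 28 mL/min → bracket 20–79 mL/min.
50% of 1200 mg = 600 mg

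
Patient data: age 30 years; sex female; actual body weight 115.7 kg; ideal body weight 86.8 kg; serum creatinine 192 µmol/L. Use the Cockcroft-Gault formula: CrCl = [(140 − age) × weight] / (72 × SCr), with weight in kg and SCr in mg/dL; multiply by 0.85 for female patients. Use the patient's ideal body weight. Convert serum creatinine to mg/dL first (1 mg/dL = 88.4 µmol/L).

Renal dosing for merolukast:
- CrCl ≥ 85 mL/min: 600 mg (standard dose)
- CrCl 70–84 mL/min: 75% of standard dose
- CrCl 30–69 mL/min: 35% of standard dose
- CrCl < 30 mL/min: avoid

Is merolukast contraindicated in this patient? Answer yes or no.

no

SCr = 192 / 88.4 = 2.172 mg/dL
CrCl = (140 − 30) × 86.8 / (72 × 2.172) × 0.85 = 9548.0 / 156.38 × 0.85 ≈ 51.9 mL/min
CrCl ≈ 52 mL/min, which is ≥ 30 mL/min.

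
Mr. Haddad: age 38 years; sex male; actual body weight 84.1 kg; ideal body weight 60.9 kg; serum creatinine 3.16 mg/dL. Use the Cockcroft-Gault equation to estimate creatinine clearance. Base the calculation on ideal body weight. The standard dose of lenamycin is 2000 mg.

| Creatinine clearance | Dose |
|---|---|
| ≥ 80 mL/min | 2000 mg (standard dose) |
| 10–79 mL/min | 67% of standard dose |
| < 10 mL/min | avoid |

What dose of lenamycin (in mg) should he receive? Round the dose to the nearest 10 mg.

1340 mg

CrCl = (140 − 38) × 60.9 / (72 × 3.16) = 6211.8 / 227.52 ≈ 27.3 mL/min
CrCl ≈ 27 mL/min → bracket 10–79 mL/min.
67% of 2000 mg = 1340 mg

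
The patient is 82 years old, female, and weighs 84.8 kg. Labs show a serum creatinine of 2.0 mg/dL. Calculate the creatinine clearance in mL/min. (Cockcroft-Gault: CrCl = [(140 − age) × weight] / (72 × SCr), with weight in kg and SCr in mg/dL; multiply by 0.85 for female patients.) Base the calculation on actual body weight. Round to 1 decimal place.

CrCl = (140 − 82) × 84.8 / (72 × 2) × 0.85 = 4918.4 / 144.00 × 0.85 ≈ 29.0 mL/min

29.0 mL/min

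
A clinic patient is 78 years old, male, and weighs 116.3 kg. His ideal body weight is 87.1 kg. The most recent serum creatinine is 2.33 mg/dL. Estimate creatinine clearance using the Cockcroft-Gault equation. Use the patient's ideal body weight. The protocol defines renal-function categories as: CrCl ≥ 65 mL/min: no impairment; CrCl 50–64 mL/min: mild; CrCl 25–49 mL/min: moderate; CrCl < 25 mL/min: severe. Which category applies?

CrCl = (140 − 78) × 87.1 / (72 × 2.33) = 5400.2 / 167.76 ≈ 32.2 mL/min
32 mL/min falls in the 'moderate' range.

moderate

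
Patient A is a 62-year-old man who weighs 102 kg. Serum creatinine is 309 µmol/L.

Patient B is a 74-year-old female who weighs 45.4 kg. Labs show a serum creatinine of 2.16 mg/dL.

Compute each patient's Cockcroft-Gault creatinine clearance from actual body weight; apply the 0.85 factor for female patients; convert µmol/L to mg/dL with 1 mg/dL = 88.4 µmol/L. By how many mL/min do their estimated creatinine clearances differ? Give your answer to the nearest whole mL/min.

Patient A: SCr = 309 / 88.4 = 3.495 mg/dL
Patient A: CrCl = (140 − 62) × 102 / (72 × 3.495) = 7956.0 / 251.64 ≈ 31.6 mL/min
Patient B: CrCl = (140 − 74) × 45.4 / (72 × 2.16) × 0.85 = 2996.4 / 155.52 × 0.85 ≈ 16.4 mL/min
|31.6 − 16.4| = 15.2 mL/min

15 mL/min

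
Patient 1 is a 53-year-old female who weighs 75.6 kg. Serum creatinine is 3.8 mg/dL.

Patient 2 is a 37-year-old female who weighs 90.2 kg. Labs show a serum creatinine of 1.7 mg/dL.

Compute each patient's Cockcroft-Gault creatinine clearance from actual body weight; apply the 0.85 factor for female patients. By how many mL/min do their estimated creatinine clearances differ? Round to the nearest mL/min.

Patient 1: CrCl = (140 − 53) × 75.6 / (72 × 3.8) × 0.85 = 6577.2 / 273.60 × 0.85 ≈ 20.4 mL/min
Patient 2: CrCl = (140 − 37) × 90.2 / (72 × 1.7) × 0.85 = 9290.6 / 122.40 × 0.85 ≈ 64.5 mL/min
|20.4 − 64.5| = 44.1 mL/min

44 mL/min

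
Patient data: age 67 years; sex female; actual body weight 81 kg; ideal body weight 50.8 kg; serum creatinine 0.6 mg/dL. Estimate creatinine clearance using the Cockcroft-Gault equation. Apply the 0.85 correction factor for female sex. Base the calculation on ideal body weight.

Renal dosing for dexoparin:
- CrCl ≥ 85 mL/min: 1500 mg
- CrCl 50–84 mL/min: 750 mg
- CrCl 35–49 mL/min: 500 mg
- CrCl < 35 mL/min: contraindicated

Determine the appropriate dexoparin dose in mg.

750 mg

CrCl = (140 − 67) × 50.8 / (72 × 0.6) × 0.85 = 3708.4 / 43.20 × 0.85 ≈ 73.0 mL/min
CrCl ≈ 73 mL/min → bracket 50–84 mL/min.
Dose for this bracket: 750 mg.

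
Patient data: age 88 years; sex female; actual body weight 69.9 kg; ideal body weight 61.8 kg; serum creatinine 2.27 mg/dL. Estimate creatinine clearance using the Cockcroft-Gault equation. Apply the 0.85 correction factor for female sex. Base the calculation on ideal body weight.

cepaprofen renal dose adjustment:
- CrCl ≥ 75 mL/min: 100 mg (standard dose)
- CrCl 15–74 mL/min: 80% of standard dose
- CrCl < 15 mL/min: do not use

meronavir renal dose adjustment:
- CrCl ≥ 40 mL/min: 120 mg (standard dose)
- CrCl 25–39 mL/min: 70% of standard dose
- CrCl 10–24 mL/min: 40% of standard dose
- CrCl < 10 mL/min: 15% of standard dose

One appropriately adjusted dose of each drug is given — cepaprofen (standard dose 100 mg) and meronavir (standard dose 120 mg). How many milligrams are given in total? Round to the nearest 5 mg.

CrCl = (140 − 88) × 61.8 / (72 × 2.27) × 0.85 = 3213.6 / 163.44 × 0.85 ≈ 16.7 mL/min
CrCl ≈ 17 mL/min.
cepaprofen: 15–74 mL/min → 80% of 100 mg = 80 mg.
meronavir: 10–24 mL/min → 40% of 120 mg = 48 mg.
Total = 80 + 48 = 128 mg.

130 mg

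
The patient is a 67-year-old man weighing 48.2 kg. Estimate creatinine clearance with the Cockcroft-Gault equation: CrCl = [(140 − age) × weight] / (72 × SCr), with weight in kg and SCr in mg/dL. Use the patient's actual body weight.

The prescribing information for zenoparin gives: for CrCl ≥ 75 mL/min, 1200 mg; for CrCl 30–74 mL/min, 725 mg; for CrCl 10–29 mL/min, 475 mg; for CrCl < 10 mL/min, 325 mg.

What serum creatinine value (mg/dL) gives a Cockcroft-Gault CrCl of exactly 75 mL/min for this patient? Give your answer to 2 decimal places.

0.65 mg/dL

Standard dose requires CrCl ≥ 75 mL/min.
Set (140 − 67) × 48.2 / (72 × SCr) = 75
SCr = (140 − 67) × 48.2 / (72 × 75) = 0.652 mg/dL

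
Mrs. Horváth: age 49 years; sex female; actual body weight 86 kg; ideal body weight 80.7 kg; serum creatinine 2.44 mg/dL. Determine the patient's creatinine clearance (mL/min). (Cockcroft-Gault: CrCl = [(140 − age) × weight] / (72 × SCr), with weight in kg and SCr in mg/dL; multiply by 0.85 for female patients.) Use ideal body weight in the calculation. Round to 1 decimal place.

CrCl = (140 − 49) × 80.7 / (72 × 2.44) × 0.85 = 7343.7 / 175.68 × 0.85 ≈ 35.5 mL/min

35.5 mL/min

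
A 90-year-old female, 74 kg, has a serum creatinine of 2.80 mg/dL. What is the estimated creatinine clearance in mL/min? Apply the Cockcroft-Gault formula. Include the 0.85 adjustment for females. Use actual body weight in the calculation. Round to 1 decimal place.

CrCl = (140 − 90) × 74 / (72 × 2.8) × 0.85 = 3700.0 / 201.60 × 0.85 ≈ 15.6 mL/min

15.6 mL/min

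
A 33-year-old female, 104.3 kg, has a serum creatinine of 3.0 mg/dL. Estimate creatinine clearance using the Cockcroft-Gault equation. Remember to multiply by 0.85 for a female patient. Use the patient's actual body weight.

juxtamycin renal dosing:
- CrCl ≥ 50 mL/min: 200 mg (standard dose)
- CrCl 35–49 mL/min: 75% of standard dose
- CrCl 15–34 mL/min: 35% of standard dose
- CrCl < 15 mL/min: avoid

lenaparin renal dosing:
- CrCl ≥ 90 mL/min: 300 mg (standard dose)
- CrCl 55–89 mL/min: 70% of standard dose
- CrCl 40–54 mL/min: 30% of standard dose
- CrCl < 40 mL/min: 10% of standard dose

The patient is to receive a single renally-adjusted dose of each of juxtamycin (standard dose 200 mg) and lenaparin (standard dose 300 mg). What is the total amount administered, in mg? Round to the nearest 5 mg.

CrCl = (140 − 33) × 104.3 / (72 × 3) × 0.85 = 11160.1 / 216.00 × 0.85 ≈ 43.9 mL/min
CrCl ≈ 44 mL/min.
juxtamycin: 35–49 mL/min → 75% of 200 mg = 150 mg.
lenaparin: 40–54 mL/min → 30% of 300 mg = 90 mg.
Total = 150 + 90 = 240 mg.

240 mg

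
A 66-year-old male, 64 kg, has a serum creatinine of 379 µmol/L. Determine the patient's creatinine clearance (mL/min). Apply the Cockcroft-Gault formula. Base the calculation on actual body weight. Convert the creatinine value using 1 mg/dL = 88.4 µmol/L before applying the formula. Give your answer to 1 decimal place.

SCr = 379 / 88.4 = 4.287 mg/dL
CrCl = (140 − 66) × 64 / (72 × 4.287) = 4736.0 / 308.66 ≈ 15.3 mL/min

15.3 mL/min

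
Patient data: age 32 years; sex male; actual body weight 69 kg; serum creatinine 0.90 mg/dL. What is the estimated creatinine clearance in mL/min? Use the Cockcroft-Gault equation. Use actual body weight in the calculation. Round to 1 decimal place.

115.0 mL/min

CrCl = (140 − 32) × 69 / (72 × 0.9) = 7452.0 / 64.80 ≈ 115.0 mL/min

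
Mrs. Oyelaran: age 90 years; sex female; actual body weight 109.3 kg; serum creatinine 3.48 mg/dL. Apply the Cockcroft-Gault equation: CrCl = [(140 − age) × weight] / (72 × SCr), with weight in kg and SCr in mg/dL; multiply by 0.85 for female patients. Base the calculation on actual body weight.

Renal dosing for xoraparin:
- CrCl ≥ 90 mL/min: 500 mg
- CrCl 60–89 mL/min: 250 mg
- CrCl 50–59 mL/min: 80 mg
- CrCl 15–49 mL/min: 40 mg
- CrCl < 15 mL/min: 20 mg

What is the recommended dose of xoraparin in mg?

40 mg

CrCl = (140 − 90) × 109.3 / (72 × 3.48) × 0.85 = 5465.0 / 250.56 × 0.85 ≈ 18.5 mL/min
CrCl ≈ 19 mL/min → bracket 15–49 mL/min.
Dose for this bracket: 40 mg.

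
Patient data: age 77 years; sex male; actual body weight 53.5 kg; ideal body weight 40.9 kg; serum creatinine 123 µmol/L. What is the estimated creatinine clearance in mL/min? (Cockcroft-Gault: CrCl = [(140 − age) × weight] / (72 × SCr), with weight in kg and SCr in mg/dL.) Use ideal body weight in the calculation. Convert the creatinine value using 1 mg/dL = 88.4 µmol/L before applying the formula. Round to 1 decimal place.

25.7 mL/min

SCr = 123 / 88.4 = 1.391 mg/dL
CrCl = (140 − 77) × 40.9 / (72 × 1.391) = 2576.7 / 100.15 ≈ 25.7 mL/min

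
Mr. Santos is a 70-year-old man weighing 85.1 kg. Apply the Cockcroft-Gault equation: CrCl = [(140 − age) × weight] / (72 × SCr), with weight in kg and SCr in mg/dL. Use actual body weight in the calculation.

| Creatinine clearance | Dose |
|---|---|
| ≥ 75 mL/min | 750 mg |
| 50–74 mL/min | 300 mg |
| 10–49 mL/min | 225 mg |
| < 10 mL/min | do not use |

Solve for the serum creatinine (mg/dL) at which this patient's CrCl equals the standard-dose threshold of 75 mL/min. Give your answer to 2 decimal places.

1.10 mg/dL

Standard dose requires CrCl ≥ 75 mL/min.
Set (140 − 70) × 85.1 / (72 × SCr) = 75
SCr = (140 − 70) × 85.1 / (72 × 75) = 1.103 mg/dL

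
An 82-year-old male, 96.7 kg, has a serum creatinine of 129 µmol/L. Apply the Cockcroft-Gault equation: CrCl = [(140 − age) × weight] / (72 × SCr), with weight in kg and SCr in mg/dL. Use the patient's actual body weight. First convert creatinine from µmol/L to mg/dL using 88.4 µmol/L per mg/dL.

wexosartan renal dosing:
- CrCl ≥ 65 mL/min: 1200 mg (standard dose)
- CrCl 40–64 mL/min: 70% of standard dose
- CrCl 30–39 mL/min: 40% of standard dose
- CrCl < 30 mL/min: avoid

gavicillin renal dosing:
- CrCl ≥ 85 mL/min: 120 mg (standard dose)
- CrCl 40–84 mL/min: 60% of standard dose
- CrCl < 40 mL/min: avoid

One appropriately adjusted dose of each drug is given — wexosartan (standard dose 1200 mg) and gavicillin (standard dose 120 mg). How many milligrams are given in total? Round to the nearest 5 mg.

SCr = 129 / 88.4 = 1.459 mg/dL
CrCl = (140 − 82) × 96.7 / (72 × 1.459) = 5608.6 / 105.05 ≈ 53.4 mL/min
CrCl ≈ 53 mL/min.
wexosartan: 40–64 mL/min → 70% of 1200 mg = 840 mg.
gavicillin: 40–84 mL/min → 60% of 120 mg = 72 mg.
Total = 840 + 72 = 912 mg.

910 mg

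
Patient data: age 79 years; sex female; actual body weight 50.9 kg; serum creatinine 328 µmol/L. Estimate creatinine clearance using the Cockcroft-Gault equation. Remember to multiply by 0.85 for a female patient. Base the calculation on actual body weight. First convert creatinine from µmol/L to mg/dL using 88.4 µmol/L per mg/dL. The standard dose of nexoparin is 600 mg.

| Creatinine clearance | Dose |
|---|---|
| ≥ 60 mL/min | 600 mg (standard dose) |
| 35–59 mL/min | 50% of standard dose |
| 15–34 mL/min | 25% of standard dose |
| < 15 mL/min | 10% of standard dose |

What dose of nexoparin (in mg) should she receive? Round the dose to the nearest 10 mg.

60 mg

SCr = 328 / 88.4 = 3.71 mg/dL
CrCl = (140 − 79) × 50.9 / (72 × 3.71) × 0.85 = 3104.9 / 267.12 × 0.85 ≈ 9.9 mL/min
CrCl ≈ 10 mL/min → bracket < 15 mL/min.
10% of 600 mg = 60 mg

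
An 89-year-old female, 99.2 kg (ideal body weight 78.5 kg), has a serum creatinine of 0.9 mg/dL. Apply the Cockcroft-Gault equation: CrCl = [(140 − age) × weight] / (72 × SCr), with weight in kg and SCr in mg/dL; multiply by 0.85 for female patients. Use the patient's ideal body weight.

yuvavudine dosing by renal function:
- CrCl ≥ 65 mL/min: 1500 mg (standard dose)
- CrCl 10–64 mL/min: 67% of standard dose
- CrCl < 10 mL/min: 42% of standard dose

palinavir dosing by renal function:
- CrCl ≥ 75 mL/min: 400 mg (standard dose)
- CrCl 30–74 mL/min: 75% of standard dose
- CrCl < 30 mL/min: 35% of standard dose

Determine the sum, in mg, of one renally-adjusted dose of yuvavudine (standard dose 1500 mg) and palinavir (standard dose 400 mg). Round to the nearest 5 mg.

1305 mg

CrCl = (140 − 89) × 78.5 / (72 × 0.9) × 0.85 = 4003.5 / 64.80 × 0.85 ≈ 52.5 mL/min
CrCl ≈ 53 mL/min.
yuvavudine: 10–64 mL/min → 67% of 1500 mg = 1005 mg.
palinavir: 30–74 mL/min → 75% of 400 mg = 300 mg.
Total = 1005 + 300 = 1305 mg.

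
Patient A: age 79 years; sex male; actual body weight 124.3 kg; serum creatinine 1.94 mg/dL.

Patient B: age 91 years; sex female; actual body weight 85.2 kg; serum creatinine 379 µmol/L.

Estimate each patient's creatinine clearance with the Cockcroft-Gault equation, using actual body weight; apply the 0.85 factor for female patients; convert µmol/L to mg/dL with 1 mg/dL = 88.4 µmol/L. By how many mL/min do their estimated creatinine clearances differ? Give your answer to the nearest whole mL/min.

Patient A: CrCl = (140 − 79) × 124.3 / (72 × 1.94) = 7582.3 / 139.68 ≈ 54.3 mL/min
Patient B: SCr = 379 / 88.4 = 4.287 mg/dL
Patient B: CrCl = (140 − 91) × 85.2 / (72 × 4.287) × 0.85 = 4174.8 / 308.66 × 0.85 ≈ 11.5 mL/min
|54.3 − 11.5| = 42.8 mL/min

43 mL/min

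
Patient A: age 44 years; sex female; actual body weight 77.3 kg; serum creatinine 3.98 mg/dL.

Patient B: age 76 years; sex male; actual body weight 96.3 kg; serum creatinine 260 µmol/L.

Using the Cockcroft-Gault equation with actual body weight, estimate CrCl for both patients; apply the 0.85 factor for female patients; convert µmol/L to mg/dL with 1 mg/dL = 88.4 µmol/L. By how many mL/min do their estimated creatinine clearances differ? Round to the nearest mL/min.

7 mL/min

Patient A: CrCl = (140 − 44) × 77.3 / (72 × 3.98) × 0.85 = 7420.8 / 286.56 × 0.85 ≈ 22.0 mL/min
Patient B: SCr = 260 / 88.4 = 2.941 mg/dL
Patient B: CrCl = (140 − 76) × 96.3 / (72 × 2.941) = 6163.2 / 211.75 ≈ 29.1 mL/min
|22.0 − 29.1| = 7.1 mL/min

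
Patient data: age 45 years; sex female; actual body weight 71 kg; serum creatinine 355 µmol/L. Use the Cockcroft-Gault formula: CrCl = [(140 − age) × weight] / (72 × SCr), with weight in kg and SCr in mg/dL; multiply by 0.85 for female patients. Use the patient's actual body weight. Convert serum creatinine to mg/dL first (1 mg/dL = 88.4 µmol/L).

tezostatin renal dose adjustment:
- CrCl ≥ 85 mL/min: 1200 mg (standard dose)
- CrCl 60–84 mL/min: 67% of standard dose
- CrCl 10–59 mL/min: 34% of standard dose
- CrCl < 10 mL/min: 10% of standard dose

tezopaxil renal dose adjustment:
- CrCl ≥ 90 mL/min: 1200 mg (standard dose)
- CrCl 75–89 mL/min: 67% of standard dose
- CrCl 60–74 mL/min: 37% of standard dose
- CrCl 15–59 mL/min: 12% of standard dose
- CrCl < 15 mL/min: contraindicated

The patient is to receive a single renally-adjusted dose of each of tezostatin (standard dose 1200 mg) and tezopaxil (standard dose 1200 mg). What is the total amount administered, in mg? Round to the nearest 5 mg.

SCr = 355 / 88.4 = 4.016 mg/dL
CrCl = (140 − 45) × 71 / (72 × 4.016) × 0.85 = 6745.0 / 289.15 × 0.85 ≈ 19.8 mL/min
CrCl ≈ 20 mL/min.
tezostatin: 10–59 mL/min → 34% of 1200 mg = 408 mg.
tezopaxil: 15–59 mL/min → 12% of 1200 mg = 144 mg.
Total = 408 + 144 = 552 mg.

550 mg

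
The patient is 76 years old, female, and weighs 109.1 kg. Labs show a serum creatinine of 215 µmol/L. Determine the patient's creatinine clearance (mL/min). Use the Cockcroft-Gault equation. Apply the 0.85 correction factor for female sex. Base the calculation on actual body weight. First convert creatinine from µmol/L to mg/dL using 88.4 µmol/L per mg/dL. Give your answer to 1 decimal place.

33.9 mL/min

SCr = 215 / 88.4 = 2.432 mg/dL
CrCl = (140 − 76) × 109.1 / (72 × 2.432) × 0.85 = 6982.4 / 175.10 × 0.85 ≈ 33.9 mL/min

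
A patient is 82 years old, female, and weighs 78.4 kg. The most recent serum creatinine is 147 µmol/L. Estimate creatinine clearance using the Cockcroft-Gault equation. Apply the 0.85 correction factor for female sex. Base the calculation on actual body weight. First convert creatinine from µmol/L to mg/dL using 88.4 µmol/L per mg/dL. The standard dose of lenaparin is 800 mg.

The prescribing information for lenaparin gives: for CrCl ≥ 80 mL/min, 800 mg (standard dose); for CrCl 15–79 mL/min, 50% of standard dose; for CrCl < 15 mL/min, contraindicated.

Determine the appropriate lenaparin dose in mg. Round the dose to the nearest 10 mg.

400 mg

SCr = 147 / 88.4 = 1.663 mg/dL
CrCl = (140 − 82) × 78.4 / (72 × 1.663) × 0.85 = 4547.2 / 119.74 × 0.85 ≈ 32.3 mL/min
CrCl ≈ 32 mL/min → bracket 15–79 mL/min.
50% of 800 mg = 400 mg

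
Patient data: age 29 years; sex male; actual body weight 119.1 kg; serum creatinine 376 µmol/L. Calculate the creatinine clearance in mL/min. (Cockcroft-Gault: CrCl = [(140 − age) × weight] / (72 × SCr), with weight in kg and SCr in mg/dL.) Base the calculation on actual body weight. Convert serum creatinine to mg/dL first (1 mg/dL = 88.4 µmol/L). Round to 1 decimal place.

SCr = 376 / 88.4 = 4.253 mg/dL
CrCl = (140 − 29) × 119.1 / (72 × 4.253) = 13220.1 / 306.22 ≈ 43.2 mL/min

43.2 mL/min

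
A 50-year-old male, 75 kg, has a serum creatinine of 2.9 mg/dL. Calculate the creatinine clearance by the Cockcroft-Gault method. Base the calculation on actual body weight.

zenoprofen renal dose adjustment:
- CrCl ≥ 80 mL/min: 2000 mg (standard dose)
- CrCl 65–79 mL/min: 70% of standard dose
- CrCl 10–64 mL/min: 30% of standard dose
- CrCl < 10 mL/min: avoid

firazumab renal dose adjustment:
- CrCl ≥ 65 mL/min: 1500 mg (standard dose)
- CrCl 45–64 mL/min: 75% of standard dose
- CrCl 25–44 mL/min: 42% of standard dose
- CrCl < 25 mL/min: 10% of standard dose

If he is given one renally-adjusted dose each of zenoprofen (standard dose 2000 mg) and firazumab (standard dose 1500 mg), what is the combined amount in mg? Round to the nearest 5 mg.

CrCl = (140 − 50) × 75 / (72 × 2.9) = 6750.0 / 208.80 ≈ 32.3 mL/min
CrCl ≈ 32 mL/min.
zenoprofen: 10–64 mL/min → 30% of 2000 mg = 600 mg.
firazumab: 25–44 mL/min → 42% of 1500 mg = 630 mg.
Total = 600 + 630 = 1230 mg.

1230 mg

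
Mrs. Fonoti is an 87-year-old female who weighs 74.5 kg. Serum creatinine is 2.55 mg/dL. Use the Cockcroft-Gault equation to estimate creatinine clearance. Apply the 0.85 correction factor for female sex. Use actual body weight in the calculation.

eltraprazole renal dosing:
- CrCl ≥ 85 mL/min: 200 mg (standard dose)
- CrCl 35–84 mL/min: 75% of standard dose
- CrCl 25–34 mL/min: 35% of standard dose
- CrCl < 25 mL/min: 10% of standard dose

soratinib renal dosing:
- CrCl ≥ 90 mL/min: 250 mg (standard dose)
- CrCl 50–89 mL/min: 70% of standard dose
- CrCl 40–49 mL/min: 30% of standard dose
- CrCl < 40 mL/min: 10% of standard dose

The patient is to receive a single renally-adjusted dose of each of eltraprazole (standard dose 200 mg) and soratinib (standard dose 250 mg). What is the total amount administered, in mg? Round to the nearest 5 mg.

CrCl = (140 − 87) × 74.5 / (72 × 2.55) × 0.85 = 3948.5 / 183.60 × 0.85 ≈ 18.3 mL/min
CrCl ≈ 18 mL/min.
eltraprazole: < 25 mL/min → 10% of 200 mg = 20 mg.
soratinib: < 40 mL/min → 10% of 250 mg = 25 mg.
Total = 20 + 25 = 45 mg.

45 mg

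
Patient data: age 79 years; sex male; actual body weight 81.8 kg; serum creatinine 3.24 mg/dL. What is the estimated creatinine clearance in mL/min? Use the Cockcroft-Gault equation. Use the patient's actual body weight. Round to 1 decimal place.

CrCl = (140 − 79) × 81.8 / (72 × 3.24) = 4989.8 / 233.28 ≈ 21.4 mL/min

21.4 mL/min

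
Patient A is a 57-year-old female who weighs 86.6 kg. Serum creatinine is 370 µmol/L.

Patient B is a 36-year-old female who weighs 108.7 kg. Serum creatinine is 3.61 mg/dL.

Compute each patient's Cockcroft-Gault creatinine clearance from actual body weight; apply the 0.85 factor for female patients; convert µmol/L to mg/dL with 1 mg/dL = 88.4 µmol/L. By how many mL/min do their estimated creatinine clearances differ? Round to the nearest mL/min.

17 mL/min

Patient A: SCr = 370 / 88.4 = 4.186 mg/dL
Patient A: CrCl = (140 − 57) × 86.6 / (72 × 4.186) × 0.85 = 7187.8 / 301.39 × 0.85 ≈ 20.3 mL/min
Patient B: CrCl = (140 − 36) × 108.7 / (72 × 3.61) × 0.85 = 11304.8 / 259.92 × 0.85 ≈ 37.0 mL/min
|20.3 − 37.0| = 16.7 mL/min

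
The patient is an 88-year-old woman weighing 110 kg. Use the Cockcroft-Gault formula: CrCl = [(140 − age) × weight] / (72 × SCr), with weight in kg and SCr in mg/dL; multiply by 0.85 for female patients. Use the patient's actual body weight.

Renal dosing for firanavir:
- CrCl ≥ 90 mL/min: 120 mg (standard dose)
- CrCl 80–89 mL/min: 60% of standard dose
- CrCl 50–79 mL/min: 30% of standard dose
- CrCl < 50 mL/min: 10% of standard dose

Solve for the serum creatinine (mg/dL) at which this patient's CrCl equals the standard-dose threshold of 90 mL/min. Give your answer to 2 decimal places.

0.75 mg/dL

Standard dose requires CrCl ≥ 90 mL/min.
Set (140 − 88) × 110 × 0.85 / (72 × SCr) = 90
SCr = (140 − 88) × 110 × 0.85 / (72 × 90) = 0.750 mg/dL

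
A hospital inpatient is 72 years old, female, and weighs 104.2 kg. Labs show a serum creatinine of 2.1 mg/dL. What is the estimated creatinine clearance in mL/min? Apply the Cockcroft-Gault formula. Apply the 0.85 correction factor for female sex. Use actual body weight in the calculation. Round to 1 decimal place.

39.8 mL/min

CrCl = (140 − 72) × 104.2 / (72 × 2.1) × 0.85 = 7085.6 / 151.20 × 0.85 ≈ 39.8 mL/min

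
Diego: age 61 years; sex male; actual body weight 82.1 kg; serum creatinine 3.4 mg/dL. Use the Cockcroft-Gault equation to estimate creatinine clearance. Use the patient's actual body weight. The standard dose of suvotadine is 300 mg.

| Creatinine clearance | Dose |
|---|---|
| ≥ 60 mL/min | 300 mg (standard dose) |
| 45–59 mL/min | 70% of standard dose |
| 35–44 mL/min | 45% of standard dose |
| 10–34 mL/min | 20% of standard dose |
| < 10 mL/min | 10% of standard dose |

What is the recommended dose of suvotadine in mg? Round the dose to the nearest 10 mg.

60 mg

CrCl = (140 − 61) × 82.1 / (72 × 3.4) = 6485.9 / 244.80 ≈ 26.5 mL/min
CrCl ≈ 26 mL/min → bracket 10–34 mL/min.
20% of 300 mg = 60 mg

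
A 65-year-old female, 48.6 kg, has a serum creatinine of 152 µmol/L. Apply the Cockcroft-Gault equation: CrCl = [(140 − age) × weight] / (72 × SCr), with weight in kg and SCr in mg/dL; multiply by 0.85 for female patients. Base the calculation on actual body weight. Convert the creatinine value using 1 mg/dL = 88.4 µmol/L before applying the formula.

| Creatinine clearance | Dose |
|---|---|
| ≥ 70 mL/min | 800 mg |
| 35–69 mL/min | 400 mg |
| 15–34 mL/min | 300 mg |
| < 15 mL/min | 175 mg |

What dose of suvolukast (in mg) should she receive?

300 mg

SCr = 152 / 88.4 = 1.719 mg/dL
CrCl = (140 − 65) × 48.6 / (72 × 1.719) × 0.85 = 3645.0 / 123.77 × 0.85 ≈ 25.0 mL/min
CrCl ≈ 25 mL/min → bracket 15–34 mL/min.
Dose for this bracket: 300 mg.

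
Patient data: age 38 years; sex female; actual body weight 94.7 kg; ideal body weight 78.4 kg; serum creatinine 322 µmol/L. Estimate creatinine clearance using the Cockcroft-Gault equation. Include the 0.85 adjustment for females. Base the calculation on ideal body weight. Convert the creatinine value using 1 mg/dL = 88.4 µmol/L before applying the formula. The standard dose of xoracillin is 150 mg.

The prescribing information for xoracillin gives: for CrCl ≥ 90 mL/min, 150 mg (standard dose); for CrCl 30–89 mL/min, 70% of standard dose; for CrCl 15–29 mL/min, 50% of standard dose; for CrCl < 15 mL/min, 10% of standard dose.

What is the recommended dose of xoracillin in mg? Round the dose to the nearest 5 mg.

SCr = 322 / 88.4 = 3.643 mg/dL
CrCl = (140 − 38) × 78.4 / (72 × 3.643) × 0.85 = 7996.8 / 262.30 × 0.85 ≈ 25.9 mL/min
CrCl ≈ 26 mL/min → bracket 15–29 mL/min.
50% of 150 mg = 75 mg

75 mg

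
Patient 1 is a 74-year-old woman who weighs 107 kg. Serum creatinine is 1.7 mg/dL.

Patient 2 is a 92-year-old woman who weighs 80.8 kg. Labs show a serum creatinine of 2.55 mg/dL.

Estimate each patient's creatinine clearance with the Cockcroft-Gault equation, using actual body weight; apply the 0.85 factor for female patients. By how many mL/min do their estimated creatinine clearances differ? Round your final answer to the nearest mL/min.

Patient 1: CrCl = (140 − 74) × 107 / (72 × 1.7) × 0.85 = 7062.0 / 122.40 × 0.85 ≈ 49.0 mL/min
Patient 2: CrCl = (140 − 92) × 80.8 / (72 × 2.55) × 0.85 = 3878.4 / 183.60 × 0.85 ≈ 18.0 mL/min
|49.0 − 18.0| = 31.0 mL/min

31 mL/min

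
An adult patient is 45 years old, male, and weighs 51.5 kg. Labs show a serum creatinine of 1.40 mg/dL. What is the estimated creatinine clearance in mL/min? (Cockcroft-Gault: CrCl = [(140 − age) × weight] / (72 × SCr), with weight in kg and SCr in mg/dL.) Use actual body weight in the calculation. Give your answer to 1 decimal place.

CrCl = (140 − 45) × 51.5 / (72 × 1.4) = 4892.5 / 100.80 ≈ 48.5 mL/min

48.5 mL/min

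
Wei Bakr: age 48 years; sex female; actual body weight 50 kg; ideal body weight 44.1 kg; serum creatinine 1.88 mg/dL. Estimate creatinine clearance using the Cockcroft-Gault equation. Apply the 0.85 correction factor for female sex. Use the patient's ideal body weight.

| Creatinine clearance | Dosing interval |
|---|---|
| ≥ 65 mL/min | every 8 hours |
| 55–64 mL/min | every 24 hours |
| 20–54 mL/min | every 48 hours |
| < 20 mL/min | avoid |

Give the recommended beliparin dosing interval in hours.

every 48 hours

CrCl = (140 − 48) × 44.1 / (72 × 1.88) × 0.85 = 4057.2 / 135.36 × 0.85 ≈ 25.5 mL/min
CrCl ≈ 25 mL/min → bracket 20–54 mL/min → every 48 hours.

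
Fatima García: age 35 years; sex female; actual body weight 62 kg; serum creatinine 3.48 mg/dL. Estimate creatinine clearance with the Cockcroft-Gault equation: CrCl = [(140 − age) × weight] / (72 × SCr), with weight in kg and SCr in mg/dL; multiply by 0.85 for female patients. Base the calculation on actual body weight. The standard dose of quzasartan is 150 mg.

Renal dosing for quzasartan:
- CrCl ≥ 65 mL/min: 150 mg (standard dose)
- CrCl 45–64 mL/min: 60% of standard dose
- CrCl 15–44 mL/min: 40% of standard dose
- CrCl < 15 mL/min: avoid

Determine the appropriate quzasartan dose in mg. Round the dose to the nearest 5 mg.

60 mg

CrCl = (140 − 35) × 62 / (72 × 3.48) × 0.85 = 6510.0 / 250.56 × 0.85 ≈ 22.1 mL/min
CrCl ≈ 22 mL/min → bracket 15–44 mL/min.
40% of 150 mg = 60 mg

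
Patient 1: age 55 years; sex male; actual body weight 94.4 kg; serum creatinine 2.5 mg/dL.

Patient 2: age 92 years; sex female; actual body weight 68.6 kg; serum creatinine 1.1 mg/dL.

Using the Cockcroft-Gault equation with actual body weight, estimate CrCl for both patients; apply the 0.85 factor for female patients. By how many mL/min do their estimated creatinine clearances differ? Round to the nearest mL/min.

9 mL/min

Patient 1: CrCl = (140 − 55) × 94.4 / (72 × 2.5) = 8024.0 / 180.00 ≈ 44.6 mL/min
Patient 2: CrCl = (140 − 92) × 68.6 / (72 × 1.1) × 0.85 = 3292.8 / 79.20 × 0.85 ≈ 35.3 mL/min
|44.6 − 35.3| = 9.3 mL/min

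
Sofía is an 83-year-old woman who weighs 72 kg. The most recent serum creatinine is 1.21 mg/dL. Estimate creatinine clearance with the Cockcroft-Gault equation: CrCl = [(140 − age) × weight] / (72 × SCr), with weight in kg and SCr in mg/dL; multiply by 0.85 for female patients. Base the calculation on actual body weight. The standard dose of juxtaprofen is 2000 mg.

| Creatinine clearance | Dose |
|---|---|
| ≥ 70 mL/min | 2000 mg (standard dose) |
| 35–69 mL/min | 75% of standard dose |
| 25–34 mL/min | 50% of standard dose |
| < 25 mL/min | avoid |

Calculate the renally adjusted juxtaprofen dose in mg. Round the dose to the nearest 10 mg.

1500 mg

CrCl = (140 − 83) × 72 / (72 × 1.21) × 0.85 = 4104.0 / 87.12 × 0.85 ≈ 40.0 mL/min
CrCl ≈ 40 mL/min → bracket 35–69 mL/min.
75% of 2000 mg = 1500 mg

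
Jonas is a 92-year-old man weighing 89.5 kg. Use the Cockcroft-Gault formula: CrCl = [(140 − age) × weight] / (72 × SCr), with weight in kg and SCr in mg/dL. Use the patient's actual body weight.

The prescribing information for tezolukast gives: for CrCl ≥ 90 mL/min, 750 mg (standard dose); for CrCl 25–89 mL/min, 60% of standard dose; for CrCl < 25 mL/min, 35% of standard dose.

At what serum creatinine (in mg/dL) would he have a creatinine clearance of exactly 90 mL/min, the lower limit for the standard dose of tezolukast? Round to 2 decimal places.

0.66 mg/dL

Standard dose requires CrCl ≥ 90 mL/min.
Set (140 − 92) × 89.5 / (72 × SCr) = 90
SCr = (140 − 92) × 89.5 / (72 × 90) = 0.663 mg/dL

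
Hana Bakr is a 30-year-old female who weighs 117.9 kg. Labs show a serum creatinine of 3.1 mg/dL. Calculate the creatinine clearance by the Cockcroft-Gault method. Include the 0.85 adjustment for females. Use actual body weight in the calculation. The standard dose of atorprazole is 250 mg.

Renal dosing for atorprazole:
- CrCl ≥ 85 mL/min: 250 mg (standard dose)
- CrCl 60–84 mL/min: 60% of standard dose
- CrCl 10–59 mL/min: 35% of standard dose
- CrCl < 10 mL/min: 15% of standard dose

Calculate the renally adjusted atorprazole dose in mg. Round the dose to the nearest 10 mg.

90 mg

CrCl = (140 − 30) × 117.9 / (72 × 3.1) × 0.85 = 12969.0 / 223.20 × 0.85 ≈ 49.4 mL/min
CrCl ≈ 49 mL/min → bracket 10–59 mL/min.
35% of 250 mg = 87.5 mg → 90 mg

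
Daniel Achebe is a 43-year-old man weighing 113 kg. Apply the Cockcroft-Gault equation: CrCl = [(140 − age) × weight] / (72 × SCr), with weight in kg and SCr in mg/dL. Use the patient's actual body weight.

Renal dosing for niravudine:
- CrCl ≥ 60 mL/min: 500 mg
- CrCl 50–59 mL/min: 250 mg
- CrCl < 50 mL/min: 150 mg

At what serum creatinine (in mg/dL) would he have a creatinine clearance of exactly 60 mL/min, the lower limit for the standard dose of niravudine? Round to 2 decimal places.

Standard dose requires CrCl ≥ 60 mL/min.
Set (140 − 43) × 113 / (72 × SCr) = 60
SCr = (140 − 43) × 113 / (72 × 60) = 2.537 mg/dL

2.54 mg/dL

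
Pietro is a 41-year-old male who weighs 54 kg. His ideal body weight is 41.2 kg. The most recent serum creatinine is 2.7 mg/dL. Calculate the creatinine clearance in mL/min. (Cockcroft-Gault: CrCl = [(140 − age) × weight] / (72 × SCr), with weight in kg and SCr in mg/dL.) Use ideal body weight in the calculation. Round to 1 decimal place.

21.0 mL/min

CrCl = (140 − 41) × 41.2 / (72 × 2.7) = 4078.8 / 194.40 ≈ 21.0 mL/min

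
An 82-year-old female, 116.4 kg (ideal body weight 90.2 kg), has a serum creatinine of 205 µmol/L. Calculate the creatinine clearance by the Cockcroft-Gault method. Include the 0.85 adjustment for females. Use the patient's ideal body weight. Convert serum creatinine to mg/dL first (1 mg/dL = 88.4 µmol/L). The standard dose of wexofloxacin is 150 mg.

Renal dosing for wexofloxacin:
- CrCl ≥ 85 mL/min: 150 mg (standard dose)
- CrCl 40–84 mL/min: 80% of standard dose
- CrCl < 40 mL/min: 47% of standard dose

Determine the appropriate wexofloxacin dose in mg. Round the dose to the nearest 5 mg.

70 mg

SCr = 205 / 88.4 = 2.319 mg/dL
CrCl = (140 − 82) × 90.2 / (72 × 2.319) × 0.85 = 5231.6 / 166.97 × 0.85 ≈ 26.6 mL/min
CrCl ≈ 27 mL/min → bracket < 40 mL/min.
47% of 150 mg = 70.5 mg → 70 mg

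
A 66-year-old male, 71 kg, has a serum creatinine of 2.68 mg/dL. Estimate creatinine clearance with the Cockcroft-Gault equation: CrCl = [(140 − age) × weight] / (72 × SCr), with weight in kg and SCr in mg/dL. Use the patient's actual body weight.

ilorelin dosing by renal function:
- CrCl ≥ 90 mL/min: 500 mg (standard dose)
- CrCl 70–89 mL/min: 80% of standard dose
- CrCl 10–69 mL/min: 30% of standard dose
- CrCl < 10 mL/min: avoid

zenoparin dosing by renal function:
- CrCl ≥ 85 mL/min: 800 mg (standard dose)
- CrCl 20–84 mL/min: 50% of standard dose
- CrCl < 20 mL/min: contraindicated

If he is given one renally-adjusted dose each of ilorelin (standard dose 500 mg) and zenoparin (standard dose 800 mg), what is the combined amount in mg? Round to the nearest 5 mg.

CrCl = (140 − 66) × 71 / (72 × 2.68) = 5254.0 / 192.96 ≈ 27.2 mL/min
CrCl ≈ 27 mL/min.
ilorelin: 10–69 mL/min → 30% of 500 mg = 150 mg.
zenoparin: 20–84 mL/min → 50% of 800 mg = 400 mg.
Total = 150 + 400 = 550 mg.

550 mg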